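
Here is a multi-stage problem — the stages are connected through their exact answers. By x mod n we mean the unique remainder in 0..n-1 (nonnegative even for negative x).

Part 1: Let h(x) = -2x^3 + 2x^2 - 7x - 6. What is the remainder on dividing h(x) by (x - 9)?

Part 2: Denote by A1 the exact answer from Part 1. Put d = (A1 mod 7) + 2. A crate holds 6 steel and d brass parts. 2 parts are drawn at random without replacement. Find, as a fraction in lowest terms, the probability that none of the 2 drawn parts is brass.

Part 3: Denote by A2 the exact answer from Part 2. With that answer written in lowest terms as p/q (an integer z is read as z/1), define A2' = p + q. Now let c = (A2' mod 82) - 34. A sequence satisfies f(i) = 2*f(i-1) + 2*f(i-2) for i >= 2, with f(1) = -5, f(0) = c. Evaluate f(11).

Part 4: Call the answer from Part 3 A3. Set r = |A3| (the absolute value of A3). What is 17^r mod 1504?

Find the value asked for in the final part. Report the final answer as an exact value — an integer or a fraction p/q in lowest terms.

Part 1: remainder = value at the root: -2*(9)^3 + 2*(9)^2 - 7*(9)^1 - 6 = (-1458) + (162) + (-63) + (-6) = -1365; answer -1365
Part 2: A1 = -1365; d = 2; total draws C(8,2) = 28; favorable C(6,2) = 15; P = 15/28; answer 15/28
Part 3: A2 = 15/28; threaded value p + q = 43; c = 9; f(2) = 2*(-5) + 2*(9) = 8; iterating: f(2)=8, f(3)=6, f(4)=28, f(5)=68, f(6)=192, f(7)=520, f(8)=1424, f(9)=3888, f(10)=10624, f(11)=29024; answer 29024
Part 4: A3 = 29024; r = 29024; squarings mod 1504: 17^1=17, 17^2=289, 17^4=801, 17^8=897, 17^16=1473, 17^32=961, 17^64=65, 17^128=1217, 17^256=1153, 17^512=1377, 17^1024=1089, 17^2048=769, 17^4096=289, 17^8192=801, 17^16384=897; 17^29024 = 17^32 * 17^64 * 17^256 * 17^4096 * 17^8192 * 17^16384 = 1249 (mod 1504); answer 1249

1249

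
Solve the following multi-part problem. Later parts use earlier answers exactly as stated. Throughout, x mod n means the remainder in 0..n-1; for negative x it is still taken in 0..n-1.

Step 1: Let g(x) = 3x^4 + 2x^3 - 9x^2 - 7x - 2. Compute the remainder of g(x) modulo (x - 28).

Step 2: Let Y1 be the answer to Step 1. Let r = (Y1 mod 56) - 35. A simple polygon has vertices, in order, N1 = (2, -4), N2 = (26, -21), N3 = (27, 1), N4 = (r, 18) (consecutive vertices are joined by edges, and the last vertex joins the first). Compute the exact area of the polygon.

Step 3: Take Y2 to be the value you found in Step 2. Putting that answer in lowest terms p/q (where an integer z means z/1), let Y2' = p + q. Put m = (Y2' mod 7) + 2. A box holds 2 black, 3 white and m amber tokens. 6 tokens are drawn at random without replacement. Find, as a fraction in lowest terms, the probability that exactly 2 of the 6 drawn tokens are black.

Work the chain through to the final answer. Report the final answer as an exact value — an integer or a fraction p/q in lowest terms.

5/12

Step 1: remainder = value at the root: 3*(28)^4 + 2*(28)^3 - 9*(28)^2 - 7*(28)^1 - 2 = (1843968) + (43904) + (-7056) + (-196) + (-2) = 1880618; answer 1880618
Step 2: Y1 = 1880618; r = -9; cross terms: (2*-21 - 26*-4)=62, (26*1 - 27*-21)=593, (27*18 - -9*1)=495, (-9*-4 - 2*18)=0; twice the area = |1150| = 1150; area = 575; answer 575
Step 3: Y2 = 575; threaded value p + q = 576; m = 4; total draws C(9,6) = 84; favorable C(2,2)*C(7,4) = 35; P = 5/12; answer 5/12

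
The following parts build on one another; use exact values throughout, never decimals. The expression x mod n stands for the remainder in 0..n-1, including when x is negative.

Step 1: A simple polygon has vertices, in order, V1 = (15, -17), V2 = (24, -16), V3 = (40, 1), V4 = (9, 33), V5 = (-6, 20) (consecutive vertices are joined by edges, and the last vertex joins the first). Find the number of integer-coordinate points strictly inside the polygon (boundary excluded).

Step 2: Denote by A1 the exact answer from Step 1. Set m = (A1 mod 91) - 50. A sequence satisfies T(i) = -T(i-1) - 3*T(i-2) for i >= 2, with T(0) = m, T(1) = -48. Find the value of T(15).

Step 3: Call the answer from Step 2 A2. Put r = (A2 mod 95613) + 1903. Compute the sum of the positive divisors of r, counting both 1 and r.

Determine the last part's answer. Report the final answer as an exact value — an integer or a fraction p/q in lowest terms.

Step 1: cross terms: (15*-16 - 24*-17)=168, (24*1 - 40*-16)=664, (40*33 - 9*1)=1311, (9*20 - -6*33)=378, (-6*-17 - 15*20)=-198; twice the area = |2323| = 2323; area = 2323/2; boundary points = 1 + 1 + 1 + 1 + 1 = 5; strictly interior points = area - boundary/2 + 1 = 1160; answer 1160
Step 2: A1 = 1160; m = 18; T(2) = -1*(-48) - 3*(18) = -6; iterating: T(2)=-6, T(3)=150, T(4)=-132, T(5)=-318, T(6)=714, T(7)=240, T(8)=-2382, T(9)=1662, T(10)=5484, T(11)=-10470, T(12)=-5982, T(13)=37392, T(14)=-19446, T(15)=-92730; answer -92730
Step 3: A2 = -92730; r = 4786; 4786 = 2 * 2393; sigma = (1 + 2) * (1 + 2393) = 3 * 2394 = 7182; answer 7182

7182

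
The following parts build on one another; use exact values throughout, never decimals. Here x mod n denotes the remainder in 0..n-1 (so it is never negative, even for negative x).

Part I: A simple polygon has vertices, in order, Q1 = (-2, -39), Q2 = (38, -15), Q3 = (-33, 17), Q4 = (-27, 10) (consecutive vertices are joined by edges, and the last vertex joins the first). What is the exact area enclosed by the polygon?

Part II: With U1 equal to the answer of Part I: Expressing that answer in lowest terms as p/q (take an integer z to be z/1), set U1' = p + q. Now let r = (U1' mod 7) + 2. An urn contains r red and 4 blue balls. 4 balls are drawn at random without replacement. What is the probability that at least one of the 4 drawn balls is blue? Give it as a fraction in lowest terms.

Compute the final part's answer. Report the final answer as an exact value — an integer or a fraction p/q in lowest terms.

13/14

Part I: cross terms: (-2*-15 - 38*-39)=1512, (38*17 - -33*-15)=151, (-33*10 - -27*17)=129, (-27*-39 - -2*10)=1073; twice the area = |2865| = 2865; area = 2865/2; answer 2865/2
Part II: U1 = 2865/2; threaded value p + q = 2867; r = 6; total draws C(10,4) = 210; complement C(6,4) = 15; favorable 210 - 15 = 195; P = 13/14; answer 13/14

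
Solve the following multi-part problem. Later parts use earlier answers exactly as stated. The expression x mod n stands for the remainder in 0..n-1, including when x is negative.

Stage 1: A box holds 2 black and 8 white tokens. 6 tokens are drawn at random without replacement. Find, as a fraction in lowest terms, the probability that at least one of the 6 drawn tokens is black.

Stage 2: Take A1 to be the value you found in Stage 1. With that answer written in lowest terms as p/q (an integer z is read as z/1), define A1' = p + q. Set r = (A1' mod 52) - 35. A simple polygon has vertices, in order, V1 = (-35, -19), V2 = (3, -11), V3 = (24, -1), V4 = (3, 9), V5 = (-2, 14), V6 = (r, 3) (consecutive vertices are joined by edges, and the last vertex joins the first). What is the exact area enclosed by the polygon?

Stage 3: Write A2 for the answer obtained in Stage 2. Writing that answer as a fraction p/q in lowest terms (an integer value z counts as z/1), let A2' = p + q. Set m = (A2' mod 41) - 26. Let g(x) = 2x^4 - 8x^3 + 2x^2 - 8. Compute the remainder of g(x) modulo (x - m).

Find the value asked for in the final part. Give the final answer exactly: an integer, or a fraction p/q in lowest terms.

907492

Stage 1: total draws C(10,6) = 210; complement C(8,6) = 28; favorable 210 - 28 = 182; P = 13/15; answer 13/15
Stage 2: A1 = 13/15; threaded value p + q = 28; r = -7; cross terms: (-35*-11 - 3*-19)=442, (3*-1 - 24*-11)=261, (24*9 - 3*-1)=219, (3*14 - -2*9)=60, (-2*3 - -7*14)=92, (-7*-19 - -35*3)=238; twice the area = |1312| = 1312; area = 656; answer 656
Stage 3: A2 = 656; threaded value p + q = 657; m = -25; remainder = value at the root: 2*(-25)^4 - 8*(-25)^3 + 2*(-25)^2 - 8 = (781250) + (125000) + (1250) + (-8) = 907492; answer 907492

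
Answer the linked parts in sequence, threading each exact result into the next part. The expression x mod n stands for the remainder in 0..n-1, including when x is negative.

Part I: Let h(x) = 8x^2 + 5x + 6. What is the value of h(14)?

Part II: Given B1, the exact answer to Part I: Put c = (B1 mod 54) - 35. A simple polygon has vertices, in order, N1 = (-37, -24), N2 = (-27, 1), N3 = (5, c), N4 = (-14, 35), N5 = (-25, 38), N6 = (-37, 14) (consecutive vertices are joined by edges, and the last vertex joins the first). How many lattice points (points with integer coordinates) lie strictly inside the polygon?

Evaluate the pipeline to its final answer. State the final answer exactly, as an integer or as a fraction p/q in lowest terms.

1187

Part I: 8*(14)^2 + 5*(14)^1 + 6 = (1568) + (70) + (6) = 1644; answer 1644
Part II: B1 = 1644; c = -11; cross terms: (-37*1 - -27*-24)=-685, (-27*-11 - 5*1)=292, (5*35 - -14*-11)=21, (-14*38 - -25*35)=343, (-25*14 - -37*38)=1056, (-37*-24 - -37*14)=1406; twice the area = |2433| = 2433; area = 2433/2; boundary points = 5 + 4 + 1 + 1 + 12 + 38 = 61; strictly interior points = area - boundary/2 + 1 = 1187; answer 1187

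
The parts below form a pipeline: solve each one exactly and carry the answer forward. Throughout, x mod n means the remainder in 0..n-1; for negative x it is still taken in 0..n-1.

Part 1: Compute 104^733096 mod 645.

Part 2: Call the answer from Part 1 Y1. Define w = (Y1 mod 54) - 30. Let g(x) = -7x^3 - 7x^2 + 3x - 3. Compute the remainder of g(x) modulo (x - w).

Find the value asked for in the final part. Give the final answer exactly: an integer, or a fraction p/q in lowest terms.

-551

Part 1: squarings mod 645: 104^1=104, 104^2=496, 104^4=271, 104^8=556, 104^16=181, 104^32=511, 104^64=541, 104^128=496, 104^256=271, 104^512=556, 104^1024=181, 104^2048=511, 104^4096=541, 104^8192=496, 104^16384=271, 104^32768=556, 104^65536=181, 104^131072=511, 104^262144=541, 104^524288=496; 104^733096 = 104^8 * 104^32 * 104^128 * 104^256 * 104^512 * 104^1024 * 104^2048 * 104^8192 * 104^65536 * 104^131072 * 104^524288 = 466 (mod 645); answer 466
Part 2: Y1 = 466; w = 4; remainder = value at the root: -7*(4)^3 - 7*(4)^2 + 3*(4)^1 - 3 = (-448) + (-112) + (12) + (-3) = -551; answer -551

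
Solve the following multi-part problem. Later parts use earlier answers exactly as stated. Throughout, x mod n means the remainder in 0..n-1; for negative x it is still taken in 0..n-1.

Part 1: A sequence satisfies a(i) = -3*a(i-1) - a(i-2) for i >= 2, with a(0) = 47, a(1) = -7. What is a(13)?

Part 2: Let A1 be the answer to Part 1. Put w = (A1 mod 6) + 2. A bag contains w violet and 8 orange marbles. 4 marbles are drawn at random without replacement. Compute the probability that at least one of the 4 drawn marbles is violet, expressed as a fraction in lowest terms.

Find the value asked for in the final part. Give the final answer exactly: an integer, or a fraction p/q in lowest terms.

37/39

Part 1: a(2) = -3*(-7) - 1*(47) = -26; iterating: a(2)=-26, a(3)=85, a(4)=-229, a(5)=602, a(6)=-1577, a(7)=4129, a(8)=-10810, a(9)=28301, a(10)=-74093, a(11)=193978, a(12)=-507841, a(13)=1329545; answer 1329545
Part 2: A1 = 1329545; w = 7; total draws C(15,4) = 1365; complement C(8,4) = 70; favorable 1365 - 70 = 1295; P = 37/39; answer 37/39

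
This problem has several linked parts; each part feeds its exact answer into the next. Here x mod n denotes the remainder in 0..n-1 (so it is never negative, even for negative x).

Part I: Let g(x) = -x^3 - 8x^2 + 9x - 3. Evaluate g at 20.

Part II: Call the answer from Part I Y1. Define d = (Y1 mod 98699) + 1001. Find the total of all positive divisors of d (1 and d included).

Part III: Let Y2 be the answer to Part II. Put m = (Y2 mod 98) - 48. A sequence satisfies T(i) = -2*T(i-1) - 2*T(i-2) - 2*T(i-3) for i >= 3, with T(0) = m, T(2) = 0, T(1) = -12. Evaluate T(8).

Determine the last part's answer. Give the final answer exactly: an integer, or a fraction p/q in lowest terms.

-640

Part I: -1*(20)^3 - 8*(20)^2 + 9*(20)^1 - 3 = (-8000) + (-3200) + (180) + (-3) = -11023; answer -11023
Part II: Y1 = -11023; d = 88677; 88677 = 3^2 * 59 * 167; sigma = (1 + 3 + 9) * (1 + 59) * (1 + 167) = 13 * 60 * 168 = 131040; answer 131040
Part III: Y2 = 131040; m = -34; T(3) = -2*(0) - 2*(-12) - 2*(-34) = 92; iterating: T(3)=92, T(4)=-160, T(5)=136, T(6)=-136, T(7)=320, T(8)=-640; answer -640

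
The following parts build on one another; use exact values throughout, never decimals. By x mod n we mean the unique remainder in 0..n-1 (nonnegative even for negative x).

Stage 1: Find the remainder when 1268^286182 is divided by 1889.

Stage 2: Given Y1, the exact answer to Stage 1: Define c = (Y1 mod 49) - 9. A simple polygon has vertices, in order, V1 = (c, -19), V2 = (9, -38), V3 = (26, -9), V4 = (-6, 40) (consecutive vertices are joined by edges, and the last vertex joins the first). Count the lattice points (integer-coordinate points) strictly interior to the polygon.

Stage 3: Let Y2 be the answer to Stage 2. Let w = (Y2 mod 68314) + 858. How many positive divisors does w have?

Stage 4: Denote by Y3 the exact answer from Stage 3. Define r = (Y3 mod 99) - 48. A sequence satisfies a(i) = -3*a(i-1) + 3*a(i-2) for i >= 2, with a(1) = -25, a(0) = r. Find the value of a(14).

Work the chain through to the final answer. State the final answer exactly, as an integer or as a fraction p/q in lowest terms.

Stage 1: squarings mod 1889: 1268^1=1268, 1268^2=285, 1268^4=1887, 1268^8=4, 1268^16=16, 1268^32=256, 1268^64=1310, 1268^128=888, 1268^256=831, 1268^512=1076, 1268^1024=1708, 1268^2048=648, 1268^4096=546, 1268^8192=1543, 1268^16384=709, 1268^32768=207, 1268^65536=1291, 1268^131072=583, 1268^262144=1758; 1268^286182 = 1268^2 * 1268^4 * 1268^32 * 1268^64 * 1268^128 * 1268^256 * 1268^1024 * 1268^2048 * 1268^4096 * 1268^16384 * 1268^262144 = 417 (mod 1889); answer 417
Stage 2: Y1 = 417; c = 16; cross terms: (16*-38 - 9*-19)=-437, (9*-9 - 26*-38)=907, (26*40 - -6*-9)=986, (-6*-19 - 16*40)=-526; twice the area = |930| = 930; area = 465; boundary points = 1 + 1 + 1 + 1 = 4; strictly interior points = area - boundary/2 + 1 = 464; answer 464
Stage 3: Y2 = 464; w = 1322; 1322 = 2 * 661; number of divisors = (1+1) * (1+1) = 4; answer 4
Stage 4: Y3 = 4; r = -44; a(2) = -3*(-25) + 3*(-44) = -57; iterating: a(2)=-57, a(3)=96, a(4)=-459, a(5)=1665, a(6)=-6372, a(7)=24111, a(8)=-91449, a(9)=346680, a(10)=-1314387, a(11)=4983201, a(12)=-18892764, a(13)=71627895, a(14)=-271561977; answer -271561977

-271561977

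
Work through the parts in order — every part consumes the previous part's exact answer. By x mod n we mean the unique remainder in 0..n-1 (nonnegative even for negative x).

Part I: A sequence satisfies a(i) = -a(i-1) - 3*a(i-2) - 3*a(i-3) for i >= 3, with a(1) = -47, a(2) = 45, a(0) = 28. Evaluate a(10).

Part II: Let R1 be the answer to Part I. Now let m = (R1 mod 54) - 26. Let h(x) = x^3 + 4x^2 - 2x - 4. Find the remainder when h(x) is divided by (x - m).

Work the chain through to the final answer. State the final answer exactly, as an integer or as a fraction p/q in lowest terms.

2843

Part I: a(3) = -1*(45) - 3*(-47) - 3*(28) = 12; iterating: a(3)=12, a(4)=-6, a(5)=-165, a(6)=147, a(7)=366, a(8)=-312, a(9)=-1227, a(10)=1065; answer 1065
Part II: R1 = 1065; m = 13; remainder = value at the root: 1*(13)^3 + 4*(13)^2 - 2*(13)^1 - 4 = (2197) + (676) + (-26) + (-4) = 2843; answer 2843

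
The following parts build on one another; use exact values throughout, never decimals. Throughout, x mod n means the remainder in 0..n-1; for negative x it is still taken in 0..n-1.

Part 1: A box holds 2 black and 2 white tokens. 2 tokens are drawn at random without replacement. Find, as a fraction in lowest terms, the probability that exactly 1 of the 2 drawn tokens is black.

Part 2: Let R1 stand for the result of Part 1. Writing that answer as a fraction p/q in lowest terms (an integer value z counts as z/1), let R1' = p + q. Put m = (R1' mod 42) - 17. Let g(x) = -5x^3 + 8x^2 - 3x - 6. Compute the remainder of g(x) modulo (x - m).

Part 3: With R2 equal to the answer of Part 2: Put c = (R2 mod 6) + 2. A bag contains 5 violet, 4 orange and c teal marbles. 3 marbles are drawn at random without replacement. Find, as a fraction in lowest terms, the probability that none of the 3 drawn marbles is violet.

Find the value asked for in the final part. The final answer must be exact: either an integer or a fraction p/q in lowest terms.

Part 1: total draws C(4,2) = 6; favorable C(2,1)*C(2,1) = 4; P = 2/3; answer 2/3
Part 2: R1 = 2/3; threaded value p + q = 5; m = -12; remainder = value at the root: -5*(-12)^3 + 8*(-12)^2 - 3*(-12)^1 - 6 = (8640) + (1152) + (36) + (-6) = 9822; answer 9822
Part 3: R2 = 9822; c = 2; total draws C(11,3) = 165; favorable C(6,3) = 20; P = 4/33; answer 4/33

4/33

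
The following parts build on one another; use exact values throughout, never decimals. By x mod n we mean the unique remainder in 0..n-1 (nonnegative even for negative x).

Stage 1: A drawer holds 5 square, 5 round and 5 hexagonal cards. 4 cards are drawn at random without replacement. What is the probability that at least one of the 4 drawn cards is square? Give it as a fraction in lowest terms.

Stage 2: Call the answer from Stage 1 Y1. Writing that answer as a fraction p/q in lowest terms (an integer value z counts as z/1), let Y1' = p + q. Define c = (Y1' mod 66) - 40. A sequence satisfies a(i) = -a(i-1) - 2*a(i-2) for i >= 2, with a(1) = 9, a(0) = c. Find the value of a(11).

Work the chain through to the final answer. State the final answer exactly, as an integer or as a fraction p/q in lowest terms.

Stage 1: total draws C(15,4) = 1365; complement C(10,4) = 210; favorable 1365 - 210 = 1155; P = 11/13; answer 11/13
Stage 2: Y1 = 11/13; threaded value p + q = 24; c = -16; a(2) = -1*(9) - 2*(-16) = 23; iterating: a(2)=23, a(3)=-41, a(4)=-5, a(5)=87, a(6)=-77, a(7)=-97, a(8)=251, a(9)=-57, a(10)=-445, a(11)=559; answer 559

559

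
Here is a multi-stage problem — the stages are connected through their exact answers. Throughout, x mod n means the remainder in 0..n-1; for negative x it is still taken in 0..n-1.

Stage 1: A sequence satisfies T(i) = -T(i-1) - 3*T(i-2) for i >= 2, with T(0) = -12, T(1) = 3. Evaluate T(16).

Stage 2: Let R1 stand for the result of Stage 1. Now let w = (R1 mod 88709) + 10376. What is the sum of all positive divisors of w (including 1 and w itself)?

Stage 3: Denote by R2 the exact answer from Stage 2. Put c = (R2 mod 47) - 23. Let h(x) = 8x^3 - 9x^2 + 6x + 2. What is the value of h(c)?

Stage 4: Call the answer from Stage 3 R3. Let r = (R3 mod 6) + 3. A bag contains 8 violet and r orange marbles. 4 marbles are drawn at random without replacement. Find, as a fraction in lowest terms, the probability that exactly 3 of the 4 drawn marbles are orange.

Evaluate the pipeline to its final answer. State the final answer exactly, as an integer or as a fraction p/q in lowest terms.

16/65

Stage 1: T(2) = -1*(3) - 3*(-12) = 33; iterating: T(2)=33, T(3)=-42, T(4)=-57, T(5)=183, T(6)=-12, T(7)=-537, T(8)=573, T(9)=1038, T(10)=-2757, T(11)=-357, T(12)=8628, T(13)=-7557, T(14)=-18327, T(15)=40998, T(16)=13983; answer 13983
Stage 2: R1 = 13983; w = 24359; 24359 is prime, so its only divisors are 1 and 24359; sigma = 1 + 24359 = 24360; answer 24360
Stage 3: R2 = 24360; c = -9; 8*(-9)^3 - 9*(-9)^2 + 6*(-9)^1 + 2 = (-5832) + (-729) + (-54) + (2) = -6613; answer -6613
Stage 4: R3 = -6613; r = 8; total draws C(16,4) = 1820; favorable C(8,3)*C(8,1) = 448; P = 16/65; answer 16/65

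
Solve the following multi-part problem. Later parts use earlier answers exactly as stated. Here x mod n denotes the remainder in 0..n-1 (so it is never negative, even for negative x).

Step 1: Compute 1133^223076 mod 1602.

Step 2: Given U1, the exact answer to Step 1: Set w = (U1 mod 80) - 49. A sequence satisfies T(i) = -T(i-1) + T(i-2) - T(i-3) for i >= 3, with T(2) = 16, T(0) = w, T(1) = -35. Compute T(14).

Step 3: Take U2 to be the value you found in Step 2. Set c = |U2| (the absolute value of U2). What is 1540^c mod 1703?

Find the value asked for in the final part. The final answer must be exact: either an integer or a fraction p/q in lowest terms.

Step 1: squarings mod 1602: 1133^1=1133, 1133^2=487, 1133^4=73, 1133^8=523, 1133^16=1189, 1133^32=757, 1133^64=1135, 1133^128=217, 1133^256=631, 1133^512=865, 1133^1024=91, 1133^2048=271, 1133^4096=1351, 1133^8192=523, 1133^16384=1189, 1133^32768=757, 1133^65536=1135, 1133^131072=217; 1133^223076 = 1133^4 * 1133^32 * 1133^64 * 1133^256 * 1133^512 * 1133^1024 * 1133^8192 * 1133^16384 * 1133^65536 * 1133^131072 = 1207 (mod 1602); answer 1207
Step 2: U1 = 1207; w = -42; T(3) = -1*(16) + 1*(-35) - 1*(-42) = -9; iterating: T(3)=-9, T(4)=60, T(5)=-85, T(6)=154, T(7)=-299, T(8)=538, T(9)=-991, T(10)=1828, T(11)=-3357, T(12)=6176, T(13)=-11361, T(14)=20894; answer 20894
Step 3: U2 = 20894; c = 20894; squarings mod 1703: 1540^1=1540, 1540^2=1024, 1540^4=1231, 1540^8=1394, 1540^16=113, 1540^32=848, 1540^64=438, 1540^128=1108, 1540^256=1504, 1540^512=432, 1540^1024=997, 1540^2048=1160, 1540^4096=230, 1540^8192=107, 1540^16384=1231; 1540^20894 = 1540^2 * 1540^4 * 1540^8 * 1540^16 * 1540^128 * 1540^256 * 1540^4096 * 1540^16384 = 244 (mod 1703); answer 244

244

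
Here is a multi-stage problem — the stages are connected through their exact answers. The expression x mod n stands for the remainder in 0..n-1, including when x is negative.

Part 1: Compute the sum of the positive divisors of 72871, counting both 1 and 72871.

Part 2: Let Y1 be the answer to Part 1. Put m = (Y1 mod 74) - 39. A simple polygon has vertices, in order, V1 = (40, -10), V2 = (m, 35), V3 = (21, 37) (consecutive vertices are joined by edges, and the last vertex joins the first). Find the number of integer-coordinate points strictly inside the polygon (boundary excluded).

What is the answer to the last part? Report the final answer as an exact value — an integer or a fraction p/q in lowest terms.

Part 1: 72871 is prime, so its only divisors are 1 and 72871; sigma = 1 + 72871 = 72872; answer 72872
Part 2: Y1 = 72872; m = 17; cross terms: (40*35 - 17*-10)=1570, (17*37 - 21*35)=-106, (21*-10 - 40*37)=-1690; twice the area = |-226| = 226; area = 113; boundary points = 1 + 2 + 1 = 4; strictly interior points = area - boundary/2 + 1 = 112; answer 112

112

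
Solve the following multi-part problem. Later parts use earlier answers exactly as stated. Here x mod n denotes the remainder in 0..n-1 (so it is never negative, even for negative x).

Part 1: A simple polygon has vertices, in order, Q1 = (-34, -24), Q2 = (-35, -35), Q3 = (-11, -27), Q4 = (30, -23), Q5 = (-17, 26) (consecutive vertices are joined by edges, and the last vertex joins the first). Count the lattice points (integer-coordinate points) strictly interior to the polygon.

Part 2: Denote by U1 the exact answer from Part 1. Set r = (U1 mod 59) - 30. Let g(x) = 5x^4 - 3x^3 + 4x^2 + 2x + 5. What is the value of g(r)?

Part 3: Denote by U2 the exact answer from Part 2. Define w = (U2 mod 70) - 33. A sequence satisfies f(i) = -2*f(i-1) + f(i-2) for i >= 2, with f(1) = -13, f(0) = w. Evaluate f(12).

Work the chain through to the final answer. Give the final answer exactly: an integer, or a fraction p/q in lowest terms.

226108

Part 1: cross terms: (-34*-35 - -35*-24)=350, (-35*-27 - -11*-35)=560, (-11*-23 - 30*-27)=1063, (30*26 - -17*-23)=389, (-17*-24 - -34*26)=1292; twice the area = |3654| = 3654; area = 1827; boundary points = 1 + 8 + 1 + 1 + 1 = 12; strictly interior points = area - boundary/2 + 1 = 1822; answer 1822
Part 2: U1 = 1822; r = 22; 5*(22)^4 - 3*(22)^3 + 4*(22)^2 + 2*(22)^1 + 5 = (1171280) + (-31944) + (1936) + (44) + (5) = 1141321; answer 1141321
Part 3: U2 = 1141321; w = 8; f(2) = -2*(-13) + 1*(8) = 34; iterating: f(2)=34, f(3)=-81, f(4)=196, f(5)=-473, f(6)=1142, f(7)=-2757, f(8)=6656, f(9)=-16069, f(10)=38794, f(11)=-93657, f(12)=226108; answer 226108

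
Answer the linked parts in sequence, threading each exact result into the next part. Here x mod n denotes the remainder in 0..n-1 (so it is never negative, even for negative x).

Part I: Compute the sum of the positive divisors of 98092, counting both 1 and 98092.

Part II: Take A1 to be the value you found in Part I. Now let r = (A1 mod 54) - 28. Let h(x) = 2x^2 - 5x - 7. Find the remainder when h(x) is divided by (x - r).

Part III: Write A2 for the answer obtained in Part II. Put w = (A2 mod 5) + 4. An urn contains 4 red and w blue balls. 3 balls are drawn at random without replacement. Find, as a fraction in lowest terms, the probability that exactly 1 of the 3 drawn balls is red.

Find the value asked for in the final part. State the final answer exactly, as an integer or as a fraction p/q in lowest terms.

Part I: 98092 = 2^2 * 137 * 179; sigma = (1 + 2 + 4) * (1 + 137) * (1 + 179) = 7 * 138 * 180 = 173880; answer 173880
Part II: A1 = 173880; r = -28; remainder = value at the root: 2*(-28)^2 - 5*(-28)^1 - 7 = (1568) + (140) + (-7) = 1701; answer 1701
Part III: A2 = 1701; w = 5; total draws C(9,3) = 84; favorable C(4,1)*C(5,2) = 40; P = 10/21; answer 10/21

10/21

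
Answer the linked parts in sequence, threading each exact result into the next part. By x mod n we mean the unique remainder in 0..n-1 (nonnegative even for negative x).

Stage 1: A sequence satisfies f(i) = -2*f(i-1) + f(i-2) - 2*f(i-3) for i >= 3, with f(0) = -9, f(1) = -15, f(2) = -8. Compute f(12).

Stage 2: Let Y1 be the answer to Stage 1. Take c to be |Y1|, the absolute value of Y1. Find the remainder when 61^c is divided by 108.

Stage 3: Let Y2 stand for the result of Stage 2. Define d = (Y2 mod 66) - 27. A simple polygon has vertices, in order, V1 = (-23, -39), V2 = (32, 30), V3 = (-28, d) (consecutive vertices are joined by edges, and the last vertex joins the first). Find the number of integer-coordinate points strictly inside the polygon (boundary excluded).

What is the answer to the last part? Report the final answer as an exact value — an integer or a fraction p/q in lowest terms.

1024

Stage 1: f(3) = -2*(-8) + 1*(-15) - 2*(-9) = 19; iterating: f(3)=19, f(4)=-16, f(5)=67, f(6)=-188, f(7)=475, f(8)=-1272, f(9)=3395, f(10)=-9012, f(11)=23963, f(12)=-63728; answer -63728
Stage 2: Y1 = -63728; c = 63728; squarings mod 108: 61^1=61, 61^2=49, 61^4=25, 61^8=85, 61^16=97, 61^32=13, 61^64=61, 61^128=49, 61^256=25, 61^512=85, 61^1024=97, 61^2048=13, 61^4096=61, 61^8192=49, 61^16384=25, 61^32768=85; 61^63728 = 61^16 * 61^32 * 61^64 * 61^128 * 61^2048 * 61^4096 * 61^8192 * 61^16384 * 61^32768 = 85 (mod 108); answer 85
Stage 3: Y2 = 85; d = -8; cross terms: (-23*30 - 32*-39)=558, (32*-8 - -28*30)=584, (-28*-39 - -23*-8)=908; twice the area = |2050| = 2050; area = 1025; boundary points = 1 + 2 + 1 = 4; strictly interior points = area - boundary/2 + 1 = 1024; answer 1024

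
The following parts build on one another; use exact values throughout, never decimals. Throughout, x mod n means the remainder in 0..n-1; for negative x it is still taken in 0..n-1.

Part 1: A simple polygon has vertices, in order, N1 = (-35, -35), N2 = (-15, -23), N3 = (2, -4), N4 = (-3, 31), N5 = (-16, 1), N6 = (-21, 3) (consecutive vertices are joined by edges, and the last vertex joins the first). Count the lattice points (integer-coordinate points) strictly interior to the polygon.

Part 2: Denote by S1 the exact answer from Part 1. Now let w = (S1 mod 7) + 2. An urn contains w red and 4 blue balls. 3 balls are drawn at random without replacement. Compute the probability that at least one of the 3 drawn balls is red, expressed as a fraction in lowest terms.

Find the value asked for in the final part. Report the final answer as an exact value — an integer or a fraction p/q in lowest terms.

29/30

Part 1: cross terms: (-35*-23 - -15*-35)=280, (-15*-4 - 2*-23)=106, (2*31 - -3*-4)=50, (-3*1 - -16*31)=493, (-16*3 - -21*1)=-27, (-21*-35 - -35*3)=840; twice the area = |1742| = 1742; area = 871; boundary points = 4 + 1 + 5 + 1 + 1 + 2 = 14; strictly interior points = area - boundary/2 + 1 = 865; answer 865
Part 2: S1 = 865; w = 6; total draws C(10,3) = 120; complement C(4,3) = 4; favorable 120 - 4 = 116; P = 29/30; answer 29/30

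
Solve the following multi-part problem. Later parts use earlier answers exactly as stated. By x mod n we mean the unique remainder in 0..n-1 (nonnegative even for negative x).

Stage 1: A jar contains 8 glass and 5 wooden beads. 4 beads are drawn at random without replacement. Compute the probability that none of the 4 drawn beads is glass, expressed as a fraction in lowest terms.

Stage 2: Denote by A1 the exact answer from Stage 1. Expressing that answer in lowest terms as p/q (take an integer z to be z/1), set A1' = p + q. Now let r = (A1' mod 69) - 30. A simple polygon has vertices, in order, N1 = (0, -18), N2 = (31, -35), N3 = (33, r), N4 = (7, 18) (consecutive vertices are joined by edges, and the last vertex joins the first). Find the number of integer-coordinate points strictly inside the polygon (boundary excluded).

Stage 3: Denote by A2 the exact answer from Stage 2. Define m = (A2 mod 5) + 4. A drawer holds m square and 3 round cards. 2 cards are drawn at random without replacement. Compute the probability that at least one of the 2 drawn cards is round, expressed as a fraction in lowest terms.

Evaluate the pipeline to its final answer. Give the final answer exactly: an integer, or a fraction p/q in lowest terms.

9/14

Stage 1: total draws C(13,4) = 715; favorable C(5,4) = 5; P = 1/143; answer 1/143
Stage 2: A1 = 1/143; threaded value p + q = 144; r = -24; cross terms: (0*-35 - 31*-18)=558, (31*-24 - 33*-35)=411, (33*18 - 7*-24)=762, (7*-18 - 0*18)=-126; twice the area = |1605| = 1605; area = 1605/2; boundary points = 1 + 1 + 2 + 1 = 5; strictly interior points = area - boundary/2 + 1 = 801; answer 801
Stage 3: A2 = 801; m = 5; total draws C(8,2) = 28; complement C(5,2) = 10; favorable 28 - 10 = 18; P = 9/14; answer 9/14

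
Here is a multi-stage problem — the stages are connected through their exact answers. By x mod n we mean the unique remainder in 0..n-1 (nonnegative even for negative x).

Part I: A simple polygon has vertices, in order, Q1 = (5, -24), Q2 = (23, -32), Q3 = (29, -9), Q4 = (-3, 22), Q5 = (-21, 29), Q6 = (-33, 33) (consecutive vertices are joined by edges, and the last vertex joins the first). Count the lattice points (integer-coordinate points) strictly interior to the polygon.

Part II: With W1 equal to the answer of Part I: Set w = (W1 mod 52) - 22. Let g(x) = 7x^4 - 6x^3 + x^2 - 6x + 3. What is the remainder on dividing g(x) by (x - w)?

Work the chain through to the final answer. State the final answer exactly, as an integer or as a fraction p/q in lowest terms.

Part I: cross terms: (5*-32 - 23*-24)=392, (23*-9 - 29*-32)=721, (29*22 - -3*-9)=611, (-3*29 - -21*22)=375, (-21*33 - -33*29)=264, (-33*-24 - 5*33)=627; twice the area = |2990| = 2990; area = 1495; boundary points = 2 + 1 + 1 + 1 + 4 + 19 = 28; strictly interior points = area - boundary/2 + 1 = 1482; answer 1482
Part II: W1 = 1482; w = 4; remainder = value at the root: 7*(4)^4 - 6*(4)^3 + 1*(4)^2 - 6*(4)^1 + 3 = (1792) + (-384) + (16) + (-24) + (3) = 1403; answer 1403

1403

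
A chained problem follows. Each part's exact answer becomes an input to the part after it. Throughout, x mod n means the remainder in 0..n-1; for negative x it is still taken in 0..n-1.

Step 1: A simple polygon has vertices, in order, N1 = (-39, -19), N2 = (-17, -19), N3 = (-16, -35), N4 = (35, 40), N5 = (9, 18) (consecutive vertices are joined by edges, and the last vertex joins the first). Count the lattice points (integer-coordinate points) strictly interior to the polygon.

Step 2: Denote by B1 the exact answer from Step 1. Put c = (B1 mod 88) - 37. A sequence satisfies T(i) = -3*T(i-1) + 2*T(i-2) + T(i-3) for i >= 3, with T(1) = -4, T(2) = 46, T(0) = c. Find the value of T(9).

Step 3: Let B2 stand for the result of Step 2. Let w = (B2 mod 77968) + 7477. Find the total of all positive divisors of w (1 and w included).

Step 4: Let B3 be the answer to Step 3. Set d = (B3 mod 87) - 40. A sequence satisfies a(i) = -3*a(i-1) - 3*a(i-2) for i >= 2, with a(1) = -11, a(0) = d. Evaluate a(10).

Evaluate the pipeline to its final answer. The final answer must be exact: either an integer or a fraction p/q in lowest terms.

-22113

Step 1: cross terms: (-39*-19 - -17*-19)=418, (-17*-35 - -16*-19)=291, (-16*40 - 35*-35)=585, (35*18 - 9*40)=270, (9*-19 - -39*18)=531; twice the area = |2095| = 2095; area = 2095/2; boundary points = 22 + 1 + 3 + 2 + 1 = 29; strictly interior points = area - boundary/2 + 1 = 1034; answer 1034
Step 2: B1 = 1034; c = 29; T(3) = -3*(46) + 2*(-4) + 1*(29) = -117; iterating: T(3)=-117, T(4)=439, T(5)=-1505, T(6)=5276, T(7)=-18399, T(8)=64244, T(9)=-224254; answer -224254
Step 3: B2 = -224254; w = 17127; 17127 = 3^2 * 11 * 173; sigma = (1 + 3 + 9) * (1 + 11) * (1 + 173) = 13 * 12 * 174 = 27144; answer 27144
Step 4: B3 = 27144; d = -40; a(2) = -3*(-11) - 3*(-40) = 153; iterating: a(2)=153, a(3)=-426, a(4)=819, a(5)=-1179, a(6)=1080, a(7)=297, a(8)=-4131, a(9)=11502, a(10)=-22113; answer -22113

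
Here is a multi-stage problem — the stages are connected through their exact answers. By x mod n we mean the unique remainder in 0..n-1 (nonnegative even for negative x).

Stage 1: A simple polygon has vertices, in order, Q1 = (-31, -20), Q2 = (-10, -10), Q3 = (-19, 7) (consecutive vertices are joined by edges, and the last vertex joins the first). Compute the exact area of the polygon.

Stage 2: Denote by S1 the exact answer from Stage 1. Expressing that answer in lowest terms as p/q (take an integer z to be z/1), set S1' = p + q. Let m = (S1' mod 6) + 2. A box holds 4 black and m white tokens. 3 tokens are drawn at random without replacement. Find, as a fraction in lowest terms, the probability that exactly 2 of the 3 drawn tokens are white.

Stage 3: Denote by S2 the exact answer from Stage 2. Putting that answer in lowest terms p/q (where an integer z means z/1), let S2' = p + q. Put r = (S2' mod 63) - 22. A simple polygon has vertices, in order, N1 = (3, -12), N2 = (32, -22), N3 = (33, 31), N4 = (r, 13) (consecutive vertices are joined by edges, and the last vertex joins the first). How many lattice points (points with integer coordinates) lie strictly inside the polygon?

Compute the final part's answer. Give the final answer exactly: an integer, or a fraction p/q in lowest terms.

Stage 1: cross terms: (-31*-10 - -10*-20)=110, (-10*7 - -19*-10)=-260, (-19*-20 - -31*7)=597; twice the area = |447| = 447; area = 447/2; answer 447/2
Stage 2: S1 = 447/2; threaded value p + q = 449; m = 7; total draws C(11,3) = 165; favorable C(7,2)*C(4,1) = 84; P = 28/55; answer 28/55
Stage 3: S2 = 28/55; threaded value p + q = 83; r = -2; cross terms: (3*-22 - 32*-12)=318, (32*31 - 33*-22)=1718, (33*13 - -2*31)=491, (-2*-12 - 3*13)=-15; twice the area = |2512| = 2512; area = 1256; boundary points = 1 + 1 + 1 + 5 = 8; strictly interior points = area - boundary/2 + 1 = 1253; answer 1253

1253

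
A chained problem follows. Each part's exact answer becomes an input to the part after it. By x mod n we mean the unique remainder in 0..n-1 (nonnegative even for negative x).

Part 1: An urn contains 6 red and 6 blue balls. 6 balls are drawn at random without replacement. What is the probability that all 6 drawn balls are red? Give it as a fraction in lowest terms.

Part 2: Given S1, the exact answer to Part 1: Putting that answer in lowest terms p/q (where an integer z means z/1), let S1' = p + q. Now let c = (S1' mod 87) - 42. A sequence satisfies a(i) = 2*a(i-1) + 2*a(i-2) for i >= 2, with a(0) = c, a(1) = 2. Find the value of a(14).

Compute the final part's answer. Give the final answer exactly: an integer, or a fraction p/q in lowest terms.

4291200

Part 1: total draws C(12,6) = 924; favorable C(6,6) = 1; P = 1/924; answer 1/924
Part 2: S1 = 1/924; threaded value p + q = 925; c = 13; a(2) = 2*(2) + 2*(13) = 30; iterating: a(2)=30, a(3)=64, a(4)=188, a(5)=504, a(6)=1384, a(7)=3776, a(8)=10320, a(9)=28192, a(10)=77024, a(11)=210432, a(12)=574912, a(13)=1570688, a(14)=4291200; answer 4291200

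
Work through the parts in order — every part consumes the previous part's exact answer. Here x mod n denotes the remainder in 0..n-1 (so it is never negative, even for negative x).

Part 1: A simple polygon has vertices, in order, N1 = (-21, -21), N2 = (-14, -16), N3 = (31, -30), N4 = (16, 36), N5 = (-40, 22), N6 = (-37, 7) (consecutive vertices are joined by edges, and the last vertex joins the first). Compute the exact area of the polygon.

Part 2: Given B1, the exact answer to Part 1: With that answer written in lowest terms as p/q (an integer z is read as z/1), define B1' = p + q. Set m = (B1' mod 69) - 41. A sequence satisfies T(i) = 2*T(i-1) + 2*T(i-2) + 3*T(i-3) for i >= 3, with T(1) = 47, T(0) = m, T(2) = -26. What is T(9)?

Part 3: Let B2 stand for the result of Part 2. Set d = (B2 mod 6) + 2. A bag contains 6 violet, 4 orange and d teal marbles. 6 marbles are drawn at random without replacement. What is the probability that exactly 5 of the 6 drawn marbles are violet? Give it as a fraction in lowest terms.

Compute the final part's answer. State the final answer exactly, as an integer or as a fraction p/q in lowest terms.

Part 1: cross terms: (-21*-16 - -14*-21)=42, (-14*-30 - 31*-16)=916, (31*36 - 16*-30)=1596, (16*22 - -40*36)=1792, (-40*7 - -37*22)=534, (-37*-21 - -21*7)=924; twice the area = |5804| = 5804; area = 2902; answer 2902
Part 2: B1 = 2902; threaded value p + q = 2903; m = -36; T(3) = 2*(-26) + 2*(47) + 3*(-36) = -66; iterating: T(3)=-66, T(4)=-43, T(5)=-296, T(6)=-876, T(7)=-2473, T(8)=-7586, T(9)=-22746; answer -22746
Part 3: B2 = -22746; d = 2; total draws C(12,6) = 924; favorable C(6,5)*C(6,1) = 36; P = 3/77; answer 3/77

3/77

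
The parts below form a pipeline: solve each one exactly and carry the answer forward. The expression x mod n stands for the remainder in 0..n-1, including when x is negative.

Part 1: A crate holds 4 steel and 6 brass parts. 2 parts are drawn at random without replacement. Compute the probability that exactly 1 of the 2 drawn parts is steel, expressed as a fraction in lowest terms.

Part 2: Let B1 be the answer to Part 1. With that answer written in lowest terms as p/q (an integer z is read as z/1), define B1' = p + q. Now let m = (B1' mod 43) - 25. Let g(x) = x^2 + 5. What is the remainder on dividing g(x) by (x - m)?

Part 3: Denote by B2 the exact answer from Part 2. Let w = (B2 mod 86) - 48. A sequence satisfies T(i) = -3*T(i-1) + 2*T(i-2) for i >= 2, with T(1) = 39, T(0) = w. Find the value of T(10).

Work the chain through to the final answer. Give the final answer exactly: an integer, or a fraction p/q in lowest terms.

-4850547

Part 1: total draws C(10,2) = 45; favorable C(4,1)*C(6,1) = 24; P = 8/15; answer 8/15
Part 2: B1 = 8/15; threaded value p + q = 23; m = -2; remainder = value at the root: 1*(-2)^2 + 5 = (4) + (5) = 9; answer 9
Part 3: B2 = 9; w = -39; T(2) = -3*(39) + 2*(-39) = -195; iterating: T(2)=-195, T(3)=663, T(4)=-2379, T(5)=8463, T(6)=-30147, T(7)=107367, T(8)=-382395, T(9)=1361919, T(10)=-4850547; answer -4850547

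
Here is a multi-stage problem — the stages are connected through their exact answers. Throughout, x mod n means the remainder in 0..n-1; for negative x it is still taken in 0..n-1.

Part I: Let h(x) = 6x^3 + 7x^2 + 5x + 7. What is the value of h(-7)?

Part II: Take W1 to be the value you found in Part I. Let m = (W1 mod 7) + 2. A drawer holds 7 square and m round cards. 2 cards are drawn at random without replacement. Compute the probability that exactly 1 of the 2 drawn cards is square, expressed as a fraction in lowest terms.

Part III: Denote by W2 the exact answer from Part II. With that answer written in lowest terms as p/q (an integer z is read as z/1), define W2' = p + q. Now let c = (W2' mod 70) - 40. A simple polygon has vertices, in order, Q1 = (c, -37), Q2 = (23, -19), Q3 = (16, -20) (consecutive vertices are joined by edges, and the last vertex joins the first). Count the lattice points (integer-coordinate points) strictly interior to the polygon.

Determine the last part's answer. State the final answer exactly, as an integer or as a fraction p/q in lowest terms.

43

Part I: 6*(-7)^3 + 7*(-7)^2 + 5*(-7)^1 + 7 = (-2058) + (343) + (-35) + (7) = -1743; answer -1743
Part II: W1 = -1743; m = 2; total draws C(9,2) = 36; favorable C(7,1)*C(2,1) = 14; P = 7/18; answer 7/18
Part III: W2 = 7/18; threaded value p + q = 25; c = -15; cross terms: (-15*-19 - 23*-37)=1136, (23*-20 - 16*-19)=-156, (16*-37 - -15*-20)=-892; twice the area = |88| = 88; area = 44; boundary points = 2 + 1 + 1 = 4; strictly interior points = area - boundary/2 + 1 = 43; answer 43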